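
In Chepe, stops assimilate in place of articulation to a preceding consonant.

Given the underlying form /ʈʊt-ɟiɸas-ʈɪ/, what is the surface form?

[ʈʊtdiɸastɪ]

The rule targets /ɟ/ (voiced palatal stop), which sits after the trigger /t/ (alveolar).
The voiced alveolar stop is [d], so /ɟ/ → [d].
At the second juncture, /ʈ/ likewise becomes [t] adjacent to /s/.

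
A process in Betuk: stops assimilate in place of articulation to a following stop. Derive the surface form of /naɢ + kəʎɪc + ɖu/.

The rule targets /ɢ/ (voiced uvular stop), which sits before the trigger /k/ (velar).
A voiced velar stop is [g], so the surface segment is [g].
At the second juncture, /c/ likewise becomes [ʈ] adjacent to /ɖ/.

[nagkəʎɪʈɖu]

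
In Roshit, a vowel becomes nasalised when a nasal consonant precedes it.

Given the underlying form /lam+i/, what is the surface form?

[lamĩ]

The vowel /i/ is adjacent to the preceding nasal /m/, so it acquires [+nasal] and surfaces as [ĩ].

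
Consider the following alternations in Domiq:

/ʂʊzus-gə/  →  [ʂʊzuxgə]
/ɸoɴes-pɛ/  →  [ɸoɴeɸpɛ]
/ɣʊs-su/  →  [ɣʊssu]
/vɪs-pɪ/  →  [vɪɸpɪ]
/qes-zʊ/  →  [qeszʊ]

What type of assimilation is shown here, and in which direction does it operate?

regressive place assimilation

Underlying /s/ is realised as [x] next to /g/; /g/ itself does not change.
/s/ is alveolar while /g/ is velar; the output [x] is velar, matching the trigger — so the feature that spreads is place.
Manner and voice are unchanged, so the assimilation is partial, not total.
The same holds elsewhere in the data: /s/ → [ɸ] before /p/ (alveolar → bilabial, matching bilabial) — only place changes, and always toward the following segment.
No alternation appears in [ɣʊssu], [qeszʊ]: there the adjacent consonants already agree in place (/s/ and /s/ are both alveolar; /s/ and /z/ are both alveolar), so these forms are consistent with the same rule.
Since the segment that changes precedes the conditioning segment, the assimilation is regressive.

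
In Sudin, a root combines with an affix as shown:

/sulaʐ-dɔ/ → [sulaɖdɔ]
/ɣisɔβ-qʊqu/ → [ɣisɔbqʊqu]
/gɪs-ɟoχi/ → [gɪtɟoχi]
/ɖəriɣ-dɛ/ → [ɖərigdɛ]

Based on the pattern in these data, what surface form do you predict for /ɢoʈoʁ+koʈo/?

The data show regressive manner assimilation: /ʐ/ → [ɖ] before /d/; /β/ → [b] before /q/; /s/ → [t] before /ɟ/; /ɣ/ → [g] before /d/. In each pair only manner changes, matching the following consonant, while place and voice stay constant.
The rule targets /ʁ/ (voiced uvular fricative), which sits before the trigger /k/ (stop).
The voiced uvular stop is [ɢ], so /ʁ/ → [ɢ].

[ɢoʈoɢkoʈo]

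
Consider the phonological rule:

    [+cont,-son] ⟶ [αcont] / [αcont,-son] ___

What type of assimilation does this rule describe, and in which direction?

The shared variable α links the value of [cont] on the target to that of the neighbouring obstruent. [cont] distinguishes stops from fricatives — a manner-of-articulation feature — so this is manner assimilation.
Since the environment is written before the underscore, the trigger precedes the target; the direction is progressive.

progressive manner assimilation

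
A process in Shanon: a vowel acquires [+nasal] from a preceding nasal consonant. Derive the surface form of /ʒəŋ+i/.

[ʒəŋĩ]

The vowel /i/ is adjacent to the preceding nasal /ŋ/, so it acquires [+nasal] and surfaces as [ĩ].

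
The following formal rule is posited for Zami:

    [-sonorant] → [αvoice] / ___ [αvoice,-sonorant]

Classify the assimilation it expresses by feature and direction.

regressive voicing assimilation

The shared variable α links the value of [voice] on the target to the same value on the neighbouring segment, so voicing is the feature that assimilates.
The conditioning segment sits to the right of the focus bar, meaning the trigger follows the segment that changes — regressive assimilation.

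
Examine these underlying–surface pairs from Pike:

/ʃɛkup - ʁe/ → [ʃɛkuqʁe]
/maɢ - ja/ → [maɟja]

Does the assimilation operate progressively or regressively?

regressive

Underlying /p/ is realised as [q] next to /ʁ/; /ʁ/ itself does not change.
The change bilabial → uvular matches the place of the following /ʁ/, identifying this as place assimilation.
Checking the remaining alternation: /ɢ/ → [ɟ] before /j/ (uvular → palatal, matching palatal) — only place changes, and always toward the following segment.
The trigger is the following segment, so the direction is regressive (anticipatory).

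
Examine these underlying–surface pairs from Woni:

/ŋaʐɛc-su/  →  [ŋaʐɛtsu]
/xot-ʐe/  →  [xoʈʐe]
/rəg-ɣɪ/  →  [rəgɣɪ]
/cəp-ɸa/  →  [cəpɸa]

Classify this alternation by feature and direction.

regressive place assimilation

Comparing underlying and surface forms, /c/ → [t] is the alternation; the neighbouring /s/ is constant.
/c/ is palatal while /s/ is alveolar; the output [t] is alveolar, matching the trigger — so the feature that spreads is place.
Manner and voice are unchanged, so the assimilation is partial, not total.
The other alternating form patterns the same way: /t/ → [ʈ] before /ʐ/ (alveolar → retroflex, matching retroflex) — only place changes, and always toward the following segment.
Nothing changes in [rəgɣɪ], [cəpɸa]: there the adjacent consonants already agree in place (/g/ and /ɣ/ are both velar; /p/ and /ɸ/ are both bilabial), so these forms are consistent with the same rule.
Since the segment that changes precedes the conditioning segment, the assimilation is regressive.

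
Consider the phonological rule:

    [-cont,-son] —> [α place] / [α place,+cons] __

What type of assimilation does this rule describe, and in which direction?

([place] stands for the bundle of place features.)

The rule copies the place features (abbreviated [place]) from the environment onto the target, so the assimilating feature is place.
Since the environment is written before the underscore, the trigger precedes the target; the direction is progressive.

progressive place assimilation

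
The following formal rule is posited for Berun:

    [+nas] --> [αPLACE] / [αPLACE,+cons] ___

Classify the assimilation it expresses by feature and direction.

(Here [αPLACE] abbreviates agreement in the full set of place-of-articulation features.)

The rule copies the place features (abbreviated [PLACE]) from the environment onto the target, so the assimilating feature is place.
The conditioning segment sits to the left of the focus bar, meaning the trigger precedes the segment that changes — progressive assimilation.

progressive place assimilation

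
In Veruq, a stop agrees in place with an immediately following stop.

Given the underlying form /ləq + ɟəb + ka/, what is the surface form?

The rule targets /q/ (voiceless uvular stop), which sits before the trigger /ɟ/ (palatal).
A voiceless palatal stop is [c], so the surface segment is [c].
At the second juncture, /b/ likewise becomes [g] adjacent to /k/.

[ləcɟəgka]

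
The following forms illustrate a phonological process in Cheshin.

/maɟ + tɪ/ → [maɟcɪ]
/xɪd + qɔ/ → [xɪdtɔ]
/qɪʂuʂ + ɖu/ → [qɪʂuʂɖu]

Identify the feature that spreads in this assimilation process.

place

The segment that alternates is /t/, which surfaces as [c] when adjacent to /ɟ/.
The change alveolar → palatal matches the place of the preceding /ɟ/, identifying this as place assimilation.
Checking the remaining alternation: /q/ → [t] after /d/ (uvular → alveolar, matching alveolar) — only place changes, and always toward the preceding segment.
Nothing changes in [qɪʂuʂɖu]: there the adjacent consonants already agree in place (/ɖ/ and /ʂ/ are both retroflex), so this form is consistent with the same rule.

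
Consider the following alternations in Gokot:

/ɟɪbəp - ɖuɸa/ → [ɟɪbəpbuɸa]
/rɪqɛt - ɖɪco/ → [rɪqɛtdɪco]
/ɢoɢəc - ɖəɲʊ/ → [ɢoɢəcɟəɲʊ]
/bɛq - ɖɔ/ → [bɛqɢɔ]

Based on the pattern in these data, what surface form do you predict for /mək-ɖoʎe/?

The data show progressive place assimilation: /ɖ/ → [b] after /p/; /ɖ/ → [d] after /t/; /ɖ/ → [ɟ] after /c/; /ɖ/ → [ɢ] after /q/. In each pair only place changes, matching the preceding consonant, while manner and voice stay constant.
/ɖ/ is a voiced retroflex stop. The preceding trigger /k/ is velar, so /ɖ/ must become velar as well.
Changing only its place to velar gives [g] — the voiced velar stop.

[məkgoʎe]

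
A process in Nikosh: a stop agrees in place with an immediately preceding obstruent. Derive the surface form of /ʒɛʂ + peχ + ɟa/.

[ʒɛʂʈeχɢa]

The rule targets /p/ (voiceless bilabial stop), which sits after the trigger /ʂ/ (retroflex).
Changing only its place to retroflex gives [ʈ] — the voiceless retroflex stop.
The same rule applies at the second boundary: /ɟ/ → [ɢ] next to /χ/.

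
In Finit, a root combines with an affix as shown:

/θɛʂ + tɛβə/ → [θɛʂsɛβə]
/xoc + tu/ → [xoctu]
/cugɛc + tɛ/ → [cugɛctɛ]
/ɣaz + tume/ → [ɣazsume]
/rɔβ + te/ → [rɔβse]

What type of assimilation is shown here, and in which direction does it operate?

progressive manner assimilation

The segment that alternates is /t/, which surfaces as [s] when adjacent to /ʂ/.
/t/ is a stop while /ʂ/ is a fricative; the output [s] is a fricative, matching the trigger — so the feature that spreads is manner.
Place and voice are unchanged, so the assimilation is partial, not total.
Checking the remaining alternations: /t/ → [s] after /z/ (stop → fricative, matching a fricative); /t/ → [s] after /β/ (stop → fricative, matching a fricative) — only manner changes, and always toward the preceding segment.
No alternation appears in [xoctu], [cugɛctɛ]: there the adjacent consonants already agree in manner (/t/ and /c/ are both stops; /t/ and /c/ are both stops), so these forms are consistent with the same rule.
The trigger is the preceding segment, so the direction is progressive (perseverative).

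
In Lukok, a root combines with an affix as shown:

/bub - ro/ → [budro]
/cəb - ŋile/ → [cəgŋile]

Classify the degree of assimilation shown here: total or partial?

The segment that alternates is /b/, which surfaces as [d] when adjacent to /r/.
The change bilabial → alveolar matches the place of the following /r/, identifying this as place assimilation.
Manner and voice are unchanged, so the assimilation is partial, not total.
Checking the remaining alternation: /b/ → [g] before /ŋ/ (bilabial → velar, matching velar) — only place changes, and always toward the following segment.

partial assimilation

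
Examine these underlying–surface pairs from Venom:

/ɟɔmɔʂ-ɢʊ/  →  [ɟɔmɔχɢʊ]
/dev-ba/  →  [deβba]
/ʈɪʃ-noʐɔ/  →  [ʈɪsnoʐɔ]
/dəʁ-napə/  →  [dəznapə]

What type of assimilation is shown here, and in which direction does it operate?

Underlying /ʂ/ is realised as [χ] next to /ɢ/; /ɢ/ itself does not change.
/ʂ/ is retroflex while /ɢ/ is uvular; the output [χ] is uvular, matching the trigger — so the feature that spreads is place.
Manner and voice are unchanged, so the assimilation is partial, not total.
The other alternating forms pattern the same way: /v/ → [β] before /b/ (labiodental → bilabial, matching bilabial); /ʃ/ → [s] before /n/ (postalveolar → alveolar, matching alveolar); /ʁ/ → [z] before /n/ (uvular → alveolar, matching alveolar) — only place changes, and always toward the following segment.
Since the segment that changes precedes the conditioning segment, the assimilation is regressive.

regressive place assimilation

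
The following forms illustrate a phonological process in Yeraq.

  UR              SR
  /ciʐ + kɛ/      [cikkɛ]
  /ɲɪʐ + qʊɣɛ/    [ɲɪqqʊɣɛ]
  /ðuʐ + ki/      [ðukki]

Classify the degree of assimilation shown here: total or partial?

Underlying /ʐ/ is realised as [k] next to /k/; /k/ itself does not change.
The output [k] is identical to the trigger /k/ — every feature (place, manner, voicing) has been copied — so this is total assimilation.
The remaining alternation confirms this: /ʐ/ → [q] before /q/ — in each case the output is a copy of the following consonant.

total assimilation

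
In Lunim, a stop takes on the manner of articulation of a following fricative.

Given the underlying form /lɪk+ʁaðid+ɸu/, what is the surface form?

[lɪxʁaðizɸu]

The rule targets /k/ (voiceless velar stop), which sits before the trigger /ʁ/ (fricative).
The voiceless velar fricative is [x], so /k/ → [x].
At the second juncture, /d/ likewise becomes [z] adjacent to /ɸ/.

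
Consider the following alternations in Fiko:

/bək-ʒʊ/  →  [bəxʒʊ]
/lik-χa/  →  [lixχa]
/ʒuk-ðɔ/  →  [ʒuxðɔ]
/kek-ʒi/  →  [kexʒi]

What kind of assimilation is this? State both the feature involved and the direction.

The segment that alternates is /k/, which surfaces as [x] when adjacent to /ʒ/.
/k/ is a stop while /ʒ/ is a fricative; the output [x] is a fricative, matching the trigger — so the feature that spreads is manner.
Place and voice are unchanged, so the assimilation is partial, not total.
The same holds elsewhere in the data: /k/ → [x] before /χ/ (stop → fricative, matching a fricative); /k/ → [x] before /ð/ (stop → fricative, matching a fricative) — only manner changes, and always toward the following segment.
Since the segment that changes precedes the conditioning segment, the assimilation is regressive.

regressive manner assimilation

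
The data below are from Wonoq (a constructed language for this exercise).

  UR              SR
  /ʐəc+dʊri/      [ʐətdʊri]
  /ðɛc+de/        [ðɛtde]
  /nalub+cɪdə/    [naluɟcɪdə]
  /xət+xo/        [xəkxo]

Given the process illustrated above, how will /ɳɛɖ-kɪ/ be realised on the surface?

[ɳɛgkɪ]

The data show regressive place assimilation: /c/ → [t] before /d/; /b/ → [ɟ] before /c/; /t/ → [k] before /x/. In each pair only place changes, matching the following consonant, while manner and voice stay constant.
The rule targets /ɖ/ (voiced retroflex stop), which sits before the trigger /k/ (velar).
The voiced velar stop is [g], so /ɖ/ → [g].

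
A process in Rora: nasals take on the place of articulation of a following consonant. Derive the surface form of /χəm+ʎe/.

/m/ is a voiced bilabial nasal. The following trigger /ʎ/ is palatal, so /m/ must become palatal as well.
The voiced palatal nasal is [ɲ], so /m/ → [ɲ].

[χəɲʎe]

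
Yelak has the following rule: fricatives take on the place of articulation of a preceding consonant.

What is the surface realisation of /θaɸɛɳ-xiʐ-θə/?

[θaɸɛɳʂiʐʂə]

/x/ is a voiceless velar fricative. The preceding trigger /ɳ/ is retroflex, so /x/ must become retroflex as well.
The voiceless retroflex fricative is [ʂ], so /x/ → [ʂ].
At the second juncture, /θ/ likewise becomes [ʂ] adjacent to /ʐ/.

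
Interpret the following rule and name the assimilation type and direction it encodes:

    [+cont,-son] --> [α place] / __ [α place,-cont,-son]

regressive place assimilation

The rule copies the place features (abbreviated [place]) from the environment onto the target, so the assimilating feature is place.
The conditioning segment sits to the right of the focus bar, meaning the trigger follows the segment that changes — regressive assimilation.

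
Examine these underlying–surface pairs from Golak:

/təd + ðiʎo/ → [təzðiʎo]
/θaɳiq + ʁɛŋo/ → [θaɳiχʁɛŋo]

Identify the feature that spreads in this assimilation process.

Comparing underlying and surface forms, /d/ → [z] is the alternation; the neighbouring /ð/ is constant.
/d/ is a stop while /ð/ is a fricative; the output [z] is a fricative, matching the trigger — so the feature that spreads is manner.
The same holds elsewhere in the data: /q/ → [χ] before /ʁ/ (stop → fricative, matching a fricative) — only manner changes, and always toward the following segment.

manner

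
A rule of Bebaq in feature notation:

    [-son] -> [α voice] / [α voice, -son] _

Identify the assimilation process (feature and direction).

progressive voicing assimilation

The shared variable α links the value of [voice] on the target to the same value on the neighbouring segment, so voicing is the feature that assimilates.
The conditioning segment sits to the left of the focus bar, meaning the trigger precedes the segment that changes — progressive assimilation.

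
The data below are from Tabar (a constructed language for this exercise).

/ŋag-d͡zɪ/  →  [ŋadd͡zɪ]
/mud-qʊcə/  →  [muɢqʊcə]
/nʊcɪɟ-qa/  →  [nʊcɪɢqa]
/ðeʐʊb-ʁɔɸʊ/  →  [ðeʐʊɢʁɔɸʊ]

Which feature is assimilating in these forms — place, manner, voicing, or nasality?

The segment that alternates is /g/, which surfaces as [d] when adjacent to /d͡z/.
The change velar → alveolar matches the place of the following /d͡z/, identifying this as place assimilation.
Checking the remaining alternations: /d/ → [ɢ] before /q/ (alveolar → uvular, matching uvular); /ɟ/ → [ɢ] before /q/ (palatal → uvular, matching uvular); /b/ → [ɢ] before /ʁ/ (bilabial → uvular, matching uvular) — only place changes, and always toward the following segment.

place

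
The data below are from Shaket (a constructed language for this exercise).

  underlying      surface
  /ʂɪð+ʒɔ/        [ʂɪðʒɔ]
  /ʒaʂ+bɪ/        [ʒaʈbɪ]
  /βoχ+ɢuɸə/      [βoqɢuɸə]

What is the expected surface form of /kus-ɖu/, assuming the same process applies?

The data show regressive manner assimilation: /ʂ/ → [ʈ] before /b/; /χ/ → [q] before /ɢ/. In each pair only manner changes, matching the following consonant, while place and voice stay constant.
No alternation appears in [ʂɪðʒɔ]: there the adjacent consonants already agree in manner (/ð/ and /ʒ/ are both fricatives), so this form is consistent with the same rule.
The rule targets /s/ (voiceless alveolar fricative), which sits before the trigger /ɖ/ (stop).
A voiceless alveolar stop is [t], so the surface segment is [t].

[kutɖu]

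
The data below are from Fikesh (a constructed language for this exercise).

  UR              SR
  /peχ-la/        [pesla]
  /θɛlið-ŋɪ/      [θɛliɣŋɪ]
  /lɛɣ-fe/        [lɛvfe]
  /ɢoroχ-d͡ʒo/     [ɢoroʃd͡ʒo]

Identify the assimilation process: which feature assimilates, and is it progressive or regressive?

regressive place assimilation

The segment that alternates is /χ/, which surfaces as [s] when adjacent to /l/.
The change uvular → alveolar matches the place of the following /l/, identifying this as place assimilation.
Manner and voice are unchanged, so the assimilation is partial, not total.
The same holds elsewhere in the data: /ð/ → [ɣ] before /ŋ/ (dental → velar, matching velar); /ɣ/ → [v] before /f/ (velar → labiodental, matching labiodental); /χ/ → [ʃ] before /d͡ʒ/ (uvular → postalveolar, matching postalveolar) — only place changes, and always toward the following segment.
Since the segment that changes precedes the conditioning segment, the assimilation is regressive.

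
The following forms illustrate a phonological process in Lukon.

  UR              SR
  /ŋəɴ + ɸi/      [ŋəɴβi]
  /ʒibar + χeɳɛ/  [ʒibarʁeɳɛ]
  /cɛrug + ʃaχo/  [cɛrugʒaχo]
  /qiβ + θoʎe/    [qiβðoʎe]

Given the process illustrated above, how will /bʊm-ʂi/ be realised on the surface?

[bʊmʐi]

The data show progressive voicing assimilation: /ɸ/ → [β] after /ɴ/; /χ/ → [ʁ] after /r/; /ʃ/ → [ʒ] after /g/; /θ/ → [ð] after /β/. In each pair only voicing changes, matching the preceding consonant, while place and manner stay constant.
/ʂ/ is a voiceless retroflex fricative. The preceding trigger /m/ is voiced, so /ʂ/ must become voiced as well.
The voiced retroflex fricative is [ʐ], so /ʂ/ → [ʐ].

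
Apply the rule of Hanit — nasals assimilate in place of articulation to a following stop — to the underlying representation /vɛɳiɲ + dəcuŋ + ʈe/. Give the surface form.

/ɲ/ is a voiced palatal nasal. The following trigger /d/ is alveolar, so /ɲ/ must become alveolar as well.
Changing only its place to alveolar gives [n] — the voiced alveolar nasal.
The same rule applies at the second boundary: /ŋ/ → [ɳ] next to /ʈ/.

[vɛɳindəcuɳʈe]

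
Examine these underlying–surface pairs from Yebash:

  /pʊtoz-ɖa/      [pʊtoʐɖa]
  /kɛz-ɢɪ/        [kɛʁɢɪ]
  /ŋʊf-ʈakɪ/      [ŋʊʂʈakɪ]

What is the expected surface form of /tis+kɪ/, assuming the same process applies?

[tixkɪ]

The data show regressive place assimilation: /z/ → [ʐ] before /ɖ/; /z/ → [ʁ] before /ɢ/; /f/ → [ʂ] before /ʈ/. In each pair only place changes, matching the following consonant, while manner and voice stay constant.
/s/ is a voiceless alveolar fricative. The following trigger /k/ is velar, so /s/ must become velar as well.
A voiceless velar fricative is [x], so the surface segment is [x].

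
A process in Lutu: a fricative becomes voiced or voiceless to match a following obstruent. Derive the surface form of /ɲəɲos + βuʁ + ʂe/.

/s/ is a voiceless alveolar fricative. The following trigger /β/ is voiced, so /s/ must become voiced as well.
A voiced alveolar fricative is [z], so the surface segment is [z].
At the second juncture, /ʁ/ likewise becomes [χ] adjacent to /ʂ/.

[ɲəɲozβuχʂe]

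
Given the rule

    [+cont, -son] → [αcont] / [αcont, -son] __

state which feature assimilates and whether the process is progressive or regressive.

The shared variable α links the value of [cont] on the target to that of the neighbouring obstruent. [cont] distinguishes stops from fricatives — a manner-of-articulation feature — so this is manner assimilation.
The conditioning segment sits to the left of the focus bar, meaning the trigger precedes the segment that changes — progressive assimilation.

progressive manner assimilation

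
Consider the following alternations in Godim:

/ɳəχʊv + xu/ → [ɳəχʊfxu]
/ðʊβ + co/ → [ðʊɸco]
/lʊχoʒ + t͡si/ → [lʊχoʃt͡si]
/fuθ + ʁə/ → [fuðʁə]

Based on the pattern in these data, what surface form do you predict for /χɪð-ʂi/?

[χɪθʂi]

The data show regressive voicing assimilation: /v/ → [f] before /x/; /β/ → [ɸ] before /c/; /ʒ/ → [ʃ] before /t͡s/; /θ/ → [ð] before /ʁ/. In each pair only voicing changes, matching the following consonant, while place and manner stay constant.
The rule targets /ð/ (voiced dental fricative), which sits before the trigger /ʂ/ (voiceless).
The voiceless dental fricative is [θ], so /ð/ → [θ].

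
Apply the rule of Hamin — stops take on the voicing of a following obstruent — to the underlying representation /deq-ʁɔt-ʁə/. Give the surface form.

/q/ is a voiceless uvular stop. The following trigger /ʁ/ is voiced, so /q/ must become voiced as well.
The voiced uvular stop is [ɢ], so /q/ → [ɢ].
At the second juncture, /t/ likewise becomes [d] adjacent to /ʁ/.

[deɢʁɔdʁə]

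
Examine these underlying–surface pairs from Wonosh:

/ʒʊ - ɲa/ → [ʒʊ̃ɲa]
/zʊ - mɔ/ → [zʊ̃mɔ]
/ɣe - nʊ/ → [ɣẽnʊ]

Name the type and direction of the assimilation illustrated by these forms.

regressive nasality assimilation (vowel nasalisation)

The vowel /ʊ/ surfaces as nasalised [ʊ̃] next to the following nasal /ɲ/ — it has acquired the [+nasal] feature of its neighbour.
The other forms show the same pattern: /ʊ/ → [ʊ̃] before /m/; /e/ → [ẽ] before /n/ — each time a vowel is nasalised next to a following nasal.
Because the conditioning nasal is to the right of the vowel that changes, the process is regressive (anticipatory).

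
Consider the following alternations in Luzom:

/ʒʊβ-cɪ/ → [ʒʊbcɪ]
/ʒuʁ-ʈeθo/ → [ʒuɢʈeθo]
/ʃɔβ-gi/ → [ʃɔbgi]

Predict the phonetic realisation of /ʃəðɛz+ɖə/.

[ʃəðɛdɖə]

The data show regressive manner assimilation: /β/ → [b] before /c/; /ʁ/ → [ɢ] before /ʈ/; /β/ → [b] before /g/. In each pair only manner changes, matching the following consonant, while place and voice stay constant.
/z/ is a voiced alveolar fricative. The following trigger /ɖ/ is a stop, so /z/ must become a stop as well.
The voiced alveolar stop is [d], so /z/ → [d].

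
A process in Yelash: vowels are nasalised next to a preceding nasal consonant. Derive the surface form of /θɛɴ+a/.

The vowel /a/ is adjacent to the preceding nasal /ɴ/, so it acquires [+nasal] and surfaces as [ã].

[θɛɴã]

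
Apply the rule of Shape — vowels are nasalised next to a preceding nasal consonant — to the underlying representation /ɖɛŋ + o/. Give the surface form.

The vowel /o/ is adjacent to the preceding nasal /ŋ/, so it acquires [+nasal] and surfaces as [õ].

[ɖɛŋõ]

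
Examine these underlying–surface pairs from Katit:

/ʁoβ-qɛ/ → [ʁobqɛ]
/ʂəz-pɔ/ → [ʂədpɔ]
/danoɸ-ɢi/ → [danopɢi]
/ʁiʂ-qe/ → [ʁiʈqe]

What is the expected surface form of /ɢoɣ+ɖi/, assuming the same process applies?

The data show regressive manner assimilation: /β/ → [b] before /q/; /z/ → [d] before /p/; /ɸ/ → [p] before /ɢ/; /ʂ/ → [ʈ] before /q/. In each pair only manner changes, matching the following consonant, while place and voice stay constant.
/ɣ/ is a voiced velar fricative. The following trigger /ɖ/ is a stop, so /ɣ/ must become a stop as well.
Changing only its manner to stop gives [g] — the voiced velar stop.

[ɢogɖi]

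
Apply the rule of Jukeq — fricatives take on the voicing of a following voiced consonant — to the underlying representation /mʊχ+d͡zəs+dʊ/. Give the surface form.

[mʊʁd͡zəzdʊ]

/χ/ is a voiceless uvular fricative. The following trigger /d͡z/ is voiced, so /χ/ must become voiced as well.
The voiced uvular fricative is [ʁ], so /χ/ → [ʁ].
At the second juncture, /s/ likewise becomes [z] adjacent to /d/.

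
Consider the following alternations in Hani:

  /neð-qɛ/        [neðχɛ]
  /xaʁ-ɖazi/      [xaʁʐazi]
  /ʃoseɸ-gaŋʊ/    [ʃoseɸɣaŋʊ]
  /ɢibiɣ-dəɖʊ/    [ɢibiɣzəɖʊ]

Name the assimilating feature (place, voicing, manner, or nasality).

manner

Comparing underlying and surface forms, /q/ → [χ] is the alternation; the neighbouring /ð/ is constant.
The change stop → fricative matches the manner of the preceding /ð/, identifying this as manner assimilation.
The same holds elsewhere in the data: /ɖ/ → [ʐ] after /ʁ/ (stop → fricative, matching a fricative); /g/ → [ɣ] after /ɸ/ (stop → fricative, matching a fricative); /d/ → [z] after /ɣ/ (stop → fricative, matching a fricative) — only manner changes, and always toward the preceding segment.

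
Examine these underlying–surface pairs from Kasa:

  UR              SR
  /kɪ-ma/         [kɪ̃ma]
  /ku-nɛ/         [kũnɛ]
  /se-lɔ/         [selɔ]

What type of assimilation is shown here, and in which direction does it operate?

regressive nasality assimilation (vowel nasalisation)

The vowel /ɪ/ surfaces as nasalised [ɪ̃] next to the following nasal /m/ — it has acquired the [+nasal] feature of its neighbour.
The other form shows the same pattern: /u/ → [ũ] before /n/ — each time a vowel is nasalised next to a following nasal.
No change occurs in [selɔ] because the vowel at the boundary is adjacent to an oral consonant, not a nasal (/e/ next to /l/).
Because the conditioning nasal is to the right of the vowel that changes, the process is regressive (anticipatory).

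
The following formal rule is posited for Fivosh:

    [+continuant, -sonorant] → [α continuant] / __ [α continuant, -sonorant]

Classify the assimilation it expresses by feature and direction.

The rule copies [continuant] (continuancy) from the environment onto the target fricatives; since [±continuant] encodes the stop/fricative manner contrast, the assimilating dimension is manner.
Since the environment is written after the underscore, the trigger follows the target; the direction is regressive.

regressive manner assimilation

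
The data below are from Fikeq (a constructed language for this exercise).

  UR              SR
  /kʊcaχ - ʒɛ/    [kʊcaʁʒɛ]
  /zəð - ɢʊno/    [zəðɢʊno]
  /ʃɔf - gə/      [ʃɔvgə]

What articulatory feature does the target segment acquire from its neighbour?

Underlying /χ/ is realised as [ʁ] next to /ʒ/; /ʒ/ itself does not change.
/χ/ is voiceless while /ʒ/ is voiced; the output [ʁ] is voiced, matching the trigger — so the feature that spreads is voicing.
Checking the remaining alternation: /f/ → [v] before /g/ (voiceless → voiced, matching voiced) — only voicing changes, and always toward the following segment.
Nothing changes in [zəðɢʊno]: there the adjacent consonants already agree in voicing (/ð/ and /ɢ/ are both voiced), so this form is consistent with the same rule.

voicing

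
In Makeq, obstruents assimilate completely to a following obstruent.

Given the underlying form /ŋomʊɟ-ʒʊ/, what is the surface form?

[ŋomʊʒʒʊ]

/ɟ/ is the segment targeted by the rule; it sits immediately before /ʒ/, so it assimilates completely and surfaces as [ʒ].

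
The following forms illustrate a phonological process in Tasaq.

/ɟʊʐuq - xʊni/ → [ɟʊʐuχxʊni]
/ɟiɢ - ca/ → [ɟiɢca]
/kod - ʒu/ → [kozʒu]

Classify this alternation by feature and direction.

Comparing underlying and surface forms, /q/ → [χ] is the alternation; the neighbouring /x/ is constant.
/q/ is a stop while /x/ is a fricative; the output [χ] is a fricative, matching the trigger — so the feature that spreads is manner.
Place and voice are unchanged, so the assimilation is partial, not total.
The same holds elsewhere in the data: /d/ → [z] before /ʒ/ (stop → fricative, matching a fricative) — only manner changes, and always toward the following segment.
No alternation appears in [ɟiɢca]: there the adjacent consonants already agree in manner (/ɢ/ and /c/ are both stops), so this form is consistent with the same rule.
The trigger is the following segment, so the direction is regressive (anticipatory).

regressive manner assimilation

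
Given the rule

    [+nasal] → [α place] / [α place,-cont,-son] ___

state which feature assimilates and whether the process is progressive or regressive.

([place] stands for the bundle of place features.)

The rule copies the place features (abbreviated [place]) from the environment onto the target, so the assimilating feature is place.
The conditioning segment sits to the left of the focus bar, meaning the trigger precedes the segment that changes — progressive assimilation.

progressive place assimilation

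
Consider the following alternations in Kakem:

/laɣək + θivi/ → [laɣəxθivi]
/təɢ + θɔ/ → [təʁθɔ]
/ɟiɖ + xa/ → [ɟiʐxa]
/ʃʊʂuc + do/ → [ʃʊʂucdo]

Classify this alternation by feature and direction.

regressive manner assimilation

The segment that alternates is /k/, which surfaces as [x] when adjacent to /θ/.
The change stop → fricative matches the manner of the following /θ/, identifying this as manner assimilation.
Place and voice are unchanged, so the assimilation is partial, not total.
The other alternating forms pattern the same way: /ɢ/ → [ʁ] before /θ/ (stop → fricative, matching a fricative); /ɖ/ → [ʐ] before /x/ (stop → fricative, matching a fricative) — only manner changes, and always toward the following segment.
No alternation appears in [ʃʊʂucdo]: there the adjacent consonants already agree in manner (/c/ and /d/ are both stops), so this form is consistent with the same rule.
The trigger is the following segment, so the direction is regressive (anticipatory).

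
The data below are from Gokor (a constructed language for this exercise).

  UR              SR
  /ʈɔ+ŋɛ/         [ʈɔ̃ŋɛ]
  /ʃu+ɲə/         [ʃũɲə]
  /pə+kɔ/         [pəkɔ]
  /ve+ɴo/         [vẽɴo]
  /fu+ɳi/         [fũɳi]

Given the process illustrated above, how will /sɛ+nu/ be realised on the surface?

The data show regressive nasality assimilation (vowel nasalisation): /ɔ/ → [ɔ̃] before /ŋ/; /u/ → [ũ] before /ɲ/; /e/ → [ẽ] before /ɴ/; /u/ → [ũ] before /ɳ/ — a vowel is nasalised by an immediately following nasal consonant.
No change occurs in [pəkɔ] because the vowel at the boundary is adjacent to an oral consonant, not a nasal (/ə/ next to /k/).
/ɛ/ sits next to the nasal /n/ and is therefore nasalised to [ɛ̃].

[sɛ̃nu]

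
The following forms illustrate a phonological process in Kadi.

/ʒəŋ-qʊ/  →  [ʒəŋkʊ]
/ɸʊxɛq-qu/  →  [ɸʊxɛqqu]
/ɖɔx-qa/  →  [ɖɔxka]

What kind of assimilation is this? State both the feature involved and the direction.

progressive place assimilation

The segment that alternates is /q/, which surfaces as [k] when adjacent to /ŋ/.
The change uvular → velar matches the place of the preceding /ŋ/, identifying this as place assimilation.
Manner and voice are unchanged, so the assimilation is partial, not total.
The other alternating form patterns the same way: /q/ → [k] after /x/ (uvular → velar, matching velar) — only place changes, and always toward the preceding segment.
Nothing changes in [ɸʊxɛqqu]: there the adjacent consonants already agree in place (/q/ and /q/ are both uvular), so this form is consistent with the same rule.
Since the segment that changes follows the conditioning segment, the assimilation is progressive.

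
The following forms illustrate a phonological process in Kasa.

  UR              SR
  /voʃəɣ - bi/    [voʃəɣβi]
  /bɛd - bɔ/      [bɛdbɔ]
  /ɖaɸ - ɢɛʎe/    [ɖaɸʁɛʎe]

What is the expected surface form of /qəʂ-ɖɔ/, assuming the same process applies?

[qəʂʐɔ]

The data show progressive manner assimilation: /b/ → [β] after /ɣ/; /ɢ/ → [ʁ] after /ɸ/. In each pair only manner changes, matching the preceding consonant, while place and voice stay constant.
Nothing changes in [bɛdbɔ]: there the adjacent consonants already agree in manner (/b/ and /d/ are both stops), so this form is consistent with the same rule.
/ɖ/ is a voiced retroflex stop. The preceding trigger /ʂ/ is a fricative, so /ɖ/ must become a fricative as well.
A voiced retroflex fricative is [ʐ], so the surface segment is [ʐ].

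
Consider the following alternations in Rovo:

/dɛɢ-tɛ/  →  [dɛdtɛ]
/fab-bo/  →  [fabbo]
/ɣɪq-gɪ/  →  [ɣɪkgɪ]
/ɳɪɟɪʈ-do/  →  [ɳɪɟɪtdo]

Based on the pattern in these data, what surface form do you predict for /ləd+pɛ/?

[ləbpɛ]

The data show regressive place assimilation: /ɢ/ → [d] before /t/; /q/ → [k] before /g/; /ʈ/ → [t] before /d/. In each pair only place changes, matching the following consonant, while manner and voice stay constant.
Nothing changes in [fabbo]: there the adjacent consonants already agree in place (/b/ and /b/ are both bilabial), so this form is consistent with the same rule.
/d/ is a voiced alveolar stop. The following trigger /p/ is bilabial, so /d/ must become bilabial as well.
A voiced bilabial stop is [b], so the surface segment is [b].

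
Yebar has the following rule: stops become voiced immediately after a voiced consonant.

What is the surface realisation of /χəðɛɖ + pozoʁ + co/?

/p/ is a voiceless bilabial stop. The preceding trigger /ɖ/ is voiced, so /p/ must become voiced as well.
A voiced bilabial stop is [b], so the surface segment is [b].
The same rule applies at the second boundary: /c/ → [ɟ] next to /ʁ/.

[χəðɛɖbozoʁɟo]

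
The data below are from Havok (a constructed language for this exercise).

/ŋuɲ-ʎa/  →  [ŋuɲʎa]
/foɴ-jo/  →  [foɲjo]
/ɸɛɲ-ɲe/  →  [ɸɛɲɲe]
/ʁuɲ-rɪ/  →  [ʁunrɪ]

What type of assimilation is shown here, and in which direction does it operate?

Underlying /ɴ/ is realised as [ɲ] next to /j/; /j/ itself does not change.
/ɴ/ is uvular while /j/ is palatal; the output [ɲ] is palatal, matching the trigger — so the feature that spreads is place.
Manner and voice are unchanged, so the assimilation is partial, not total.
The same holds elsewhere in the data: /ɲ/ → [n] before /r/ (palatal → alveolar, matching alveolar) — only place changes, and always toward the following segment.
No alternation appears in [ŋuɲʎa], [ɸɛɲɲe]: there the adjacent consonants already agree in place (/ɲ/ and /ʎ/ are both palatal; /ɲ/ and /ɲ/ are both palatal), so these forms are consistent with the same rule.
The trigger is the following segment, so the direction is regressive (anticipatory).

regressive place assimilation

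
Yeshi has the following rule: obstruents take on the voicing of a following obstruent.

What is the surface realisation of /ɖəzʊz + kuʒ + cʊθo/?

/z/ is a voiced alveolar fricative. The following trigger /k/ is voiceless, so /z/ must become voiceless as well.
Changing only its voicing to voiceless gives [s] — the voiceless alveolar fricative.
At the second juncture, /ʒ/ likewise becomes [ʃ] adjacent to /c/.

[ɖəzʊskuʃcʊθo]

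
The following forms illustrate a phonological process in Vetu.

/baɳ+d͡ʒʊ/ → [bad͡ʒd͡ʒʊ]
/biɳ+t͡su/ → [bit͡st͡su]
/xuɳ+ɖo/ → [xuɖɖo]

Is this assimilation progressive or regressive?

The segment that alternates is /ɳ/, which surfaces as [d͡ʒ] when adjacent to /d͡ʒ/.
The output [d͡ʒ] is identical to the trigger /d͡ʒ/ — every feature (place, manner, voicing) has been copied — so this is total assimilation.
The remaining alternations confirm this: /ɳ/ → [t͡s] before /t͡s/; /ɳ/ → [ɖ] before /ɖ/ — in each case the output is a copy of the following consonant.
The trigger is the following segment, so the direction is regressive (anticipatory).

regressive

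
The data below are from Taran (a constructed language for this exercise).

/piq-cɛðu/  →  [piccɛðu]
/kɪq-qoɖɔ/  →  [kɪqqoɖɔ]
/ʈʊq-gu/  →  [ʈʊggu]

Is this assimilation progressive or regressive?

regressive

Underlying /q/ is realised as [c] next to /c/; /c/ itself does not change.
The output [c] is identical to the trigger /c/ — every feature (place, manner, voicing) has been copied — so this is total assimilation.
The other form behaves the same way: /q/ → [g] before /g/ — in each case the output is a copy of the following consonant.
In [kɪqqoɖɔ] the two consonants at the boundary are already identical (/q/ + /q/), so the rule applies vacuously and nothing changes.
Since the segment that changes precedes the conditioning segment, the assimilation is regressive.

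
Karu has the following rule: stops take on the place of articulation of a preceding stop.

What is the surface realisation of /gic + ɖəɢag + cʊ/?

[gicɟəɢagkʊ]

/ɖ/ is a voiced retroflex stop. The preceding trigger /c/ is palatal, so /ɖ/ must become palatal as well.
Changing only its place to palatal gives [ɟ] — the voiced palatal stop.
The same rule applies at the second boundary: /c/ → [k] next to /g/.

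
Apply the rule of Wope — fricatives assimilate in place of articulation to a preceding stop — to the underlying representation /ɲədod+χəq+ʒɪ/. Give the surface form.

[ɲədodsəqʁɪ]

The rule targets /χ/ (voiceless uvular fricative), which sits after the trigger /d/ (alveolar).
Changing only its place to alveolar gives [s] — the voiceless alveolar fricative.
The same rule applies at the second boundary: /ʒ/ → [ʁ] next to /q/.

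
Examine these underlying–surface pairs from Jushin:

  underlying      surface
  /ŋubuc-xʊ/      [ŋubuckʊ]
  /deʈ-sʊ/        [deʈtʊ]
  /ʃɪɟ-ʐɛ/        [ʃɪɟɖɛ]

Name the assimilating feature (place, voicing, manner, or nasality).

manner

Underlying /x/ is realised as [k] next to /c/; /c/ itself does not change.
/x/ is a fricative while /c/ is a stop; the output [k] is a stop, matching the trigger — so the feature that spreads is manner.
The other alternating forms pattern the same way: /s/ → [t] after /ʈ/ (fricative → stop, matching a stop); /ʐ/ → [ɖ] after /ɟ/ (fricative → stop, matching a stop) — only manner changes, and always toward the preceding segment.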